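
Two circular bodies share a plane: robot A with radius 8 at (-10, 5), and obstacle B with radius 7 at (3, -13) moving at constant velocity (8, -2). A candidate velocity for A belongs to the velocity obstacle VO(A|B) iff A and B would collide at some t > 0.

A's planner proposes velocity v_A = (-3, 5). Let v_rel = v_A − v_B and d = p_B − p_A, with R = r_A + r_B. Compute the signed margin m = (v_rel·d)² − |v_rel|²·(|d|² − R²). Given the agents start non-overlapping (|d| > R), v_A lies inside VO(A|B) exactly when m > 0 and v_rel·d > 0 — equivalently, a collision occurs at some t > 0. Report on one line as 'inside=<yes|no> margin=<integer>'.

d = (13, -18),  |d|² = 493;  R = 8+7 = 15,  c = 493−15² = 268
v_rel = (-11, 7),  |v_rel|² = 170;  v_rel·d = (-11)·(13) + (7)·(-18) = -269
170·t² + 538·t + 268 = 0  ⇒  m = (-269)² − 170·268 = 26801
m = 26801 > 0,  v_rel·d = -269 < 0  ⇒  outside

inside=no margin=26801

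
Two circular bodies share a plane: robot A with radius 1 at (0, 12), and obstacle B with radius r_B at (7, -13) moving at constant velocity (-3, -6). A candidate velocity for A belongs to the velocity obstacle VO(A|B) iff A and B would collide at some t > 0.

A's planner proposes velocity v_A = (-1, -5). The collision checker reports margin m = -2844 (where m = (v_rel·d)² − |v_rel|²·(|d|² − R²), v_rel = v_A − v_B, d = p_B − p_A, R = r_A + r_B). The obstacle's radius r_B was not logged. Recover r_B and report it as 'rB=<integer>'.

m = -2844
d = (7, -25);  v_rel = (2, 1),  |v_rel|² = 5
v_rel×d = (2)·(-25) − (1)·(7) = -57
since m = R²·5 − (-57)²:  R² = (3249 + -2844) / 5 = 81
R = √81 = 9  ⇒  r_B = 9 − 1 = 8

rB=8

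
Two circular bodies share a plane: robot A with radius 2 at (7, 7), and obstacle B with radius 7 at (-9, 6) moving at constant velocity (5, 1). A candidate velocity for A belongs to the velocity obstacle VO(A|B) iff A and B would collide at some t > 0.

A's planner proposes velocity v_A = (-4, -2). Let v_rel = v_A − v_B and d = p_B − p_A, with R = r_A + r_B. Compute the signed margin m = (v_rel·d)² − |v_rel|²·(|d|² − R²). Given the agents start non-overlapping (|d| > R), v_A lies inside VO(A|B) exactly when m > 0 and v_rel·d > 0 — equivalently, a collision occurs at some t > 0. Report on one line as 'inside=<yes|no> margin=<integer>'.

d = (-16, -1),  |d|² = 257;  R = 2+7 = 9,  c = 257−9² = 176
v_rel = (-9, -3),  |v_rel|² = 90;  v_rel·d = (-9)·(-16) + (-3)·(-1) = 147
90·t² − 294·t + 176 = 0  ⇒  m = 147² − 90·176 = 5769
m = 5769 > 0,  v_rel·d = 147 > 0  ⇒  inside

inside=yes margin=5769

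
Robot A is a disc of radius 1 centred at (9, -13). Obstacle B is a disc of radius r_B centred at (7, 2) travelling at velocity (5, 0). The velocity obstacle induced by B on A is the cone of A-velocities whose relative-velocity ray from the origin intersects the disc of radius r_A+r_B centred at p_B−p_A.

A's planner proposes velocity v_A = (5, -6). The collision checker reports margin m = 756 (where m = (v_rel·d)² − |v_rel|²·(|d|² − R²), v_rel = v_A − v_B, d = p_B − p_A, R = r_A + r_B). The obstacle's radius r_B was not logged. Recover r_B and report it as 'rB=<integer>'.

m = 756
d = (-2, 15);  v_rel = (0, -6),  |v_rel|² = 36
v_rel×d = (0)·(15) − (-6)·(-2) = -12
since m = R²·36 − (-12)²:  R² = (144 + 756) / 36 = 25
R = √25 = 5  ⇒  r_B = 5 − 1 = 4

rB=4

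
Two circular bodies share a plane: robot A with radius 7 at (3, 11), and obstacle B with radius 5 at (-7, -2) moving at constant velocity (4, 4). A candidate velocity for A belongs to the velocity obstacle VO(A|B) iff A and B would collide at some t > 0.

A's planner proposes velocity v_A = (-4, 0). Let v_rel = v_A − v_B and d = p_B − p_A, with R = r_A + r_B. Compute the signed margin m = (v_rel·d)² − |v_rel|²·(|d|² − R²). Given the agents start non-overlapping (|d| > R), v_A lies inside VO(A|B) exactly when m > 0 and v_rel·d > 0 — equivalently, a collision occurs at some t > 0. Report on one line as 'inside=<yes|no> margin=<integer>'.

d = (-10, -13),  |d|² = 269;  R = 7+5 = 12,  c = 269−12² = 125
v_rel = (-8, -4),  |v_rel|² = 80;  v_rel·d = (-8)·(-10) + (-4)·(-13) = 132
80·t² − 264·t + 125 = 0  ⇒  m = 132² − 80·125 = 7424
m = 7424 > 0,  v_rel·d = 132 > 0  ⇒  inside

inside=yes margin=7424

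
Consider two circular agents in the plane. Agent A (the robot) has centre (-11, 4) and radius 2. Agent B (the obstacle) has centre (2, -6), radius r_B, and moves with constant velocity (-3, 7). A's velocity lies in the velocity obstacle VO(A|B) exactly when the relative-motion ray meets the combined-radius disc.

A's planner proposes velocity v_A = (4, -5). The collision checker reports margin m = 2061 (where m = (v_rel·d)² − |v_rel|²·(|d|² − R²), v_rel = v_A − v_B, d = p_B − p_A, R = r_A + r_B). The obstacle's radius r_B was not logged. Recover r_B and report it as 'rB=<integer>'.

m = 2061
d = (13, -10);  v_rel = (7, -12),  |v_rel|² = 193
v_rel×d = (7)·(-10) − (-12)·(13) = 86
since m = R²·193 − 86²:  R² = (7396 + 2061) / 193 = 49
R = √49 = 7  ⇒  r_B = 7 − 2 = 5

rB=5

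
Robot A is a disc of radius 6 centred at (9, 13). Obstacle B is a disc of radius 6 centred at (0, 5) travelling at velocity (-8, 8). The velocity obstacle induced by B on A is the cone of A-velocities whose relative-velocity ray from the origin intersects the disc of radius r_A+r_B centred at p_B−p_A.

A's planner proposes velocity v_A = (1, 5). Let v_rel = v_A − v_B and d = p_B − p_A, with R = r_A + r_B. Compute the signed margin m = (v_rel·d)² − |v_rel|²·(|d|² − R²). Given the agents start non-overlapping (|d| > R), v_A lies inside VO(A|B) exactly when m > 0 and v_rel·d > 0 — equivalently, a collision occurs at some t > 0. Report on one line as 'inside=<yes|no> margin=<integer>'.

d = (-9, -8),  |d|² = 145;  R = 6+6 = 12,  c = 145−12² = 1
v_rel = (9, -3),  |v_rel|² = 90;  v_rel·d = (9)·(-9) + (-3)·(-8) = -57
90·t² + 114·t + 1 = 0  ⇒  m = (-57)² − 90·1 = 3159
m = 3159 > 0,  v_rel·d = -57 < 0  ⇒  outside

inside=no margin=3159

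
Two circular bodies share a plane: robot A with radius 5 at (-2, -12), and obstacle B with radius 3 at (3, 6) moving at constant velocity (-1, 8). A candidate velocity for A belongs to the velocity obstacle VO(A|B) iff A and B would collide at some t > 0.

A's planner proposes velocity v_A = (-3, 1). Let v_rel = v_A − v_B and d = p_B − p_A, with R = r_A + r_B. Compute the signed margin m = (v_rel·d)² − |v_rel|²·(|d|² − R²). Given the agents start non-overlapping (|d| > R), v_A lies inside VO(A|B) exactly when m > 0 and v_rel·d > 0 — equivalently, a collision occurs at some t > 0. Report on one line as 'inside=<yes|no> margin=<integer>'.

d = (5, 18),  |d|² = 349;  R = 5+3 = 8,  c = 349−8² = 285
v_rel = (-2, -7),  |v_rel|² = 53;  v_rel·d = (-2)·(5) + (-7)·(18) = -136
53·t² + 272·t + 285 = 0  ⇒  m = (-136)² − 53·285 = 3391
m = 3391 > 0,  v_rel·d = -136 < 0  ⇒  outside

inside=no margin=3391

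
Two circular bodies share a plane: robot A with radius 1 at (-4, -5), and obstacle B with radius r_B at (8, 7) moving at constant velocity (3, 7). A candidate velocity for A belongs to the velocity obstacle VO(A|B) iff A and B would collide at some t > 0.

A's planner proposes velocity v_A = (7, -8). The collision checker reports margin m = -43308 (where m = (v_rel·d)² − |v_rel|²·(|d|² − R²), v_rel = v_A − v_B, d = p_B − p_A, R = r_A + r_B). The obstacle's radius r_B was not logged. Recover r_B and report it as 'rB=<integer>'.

m = -43308
d = (12, 12);  v_rel = (4, -15),  |v_rel|² = 241
v_rel×d = (4)·(12) − (-15)·(12) = 228
since m = R²·241 − 228²:  R² = (51984 + -43308) / 241 = 36
R = √36 = 6  ⇒  r_B = 6 − 1 = 5

rB=5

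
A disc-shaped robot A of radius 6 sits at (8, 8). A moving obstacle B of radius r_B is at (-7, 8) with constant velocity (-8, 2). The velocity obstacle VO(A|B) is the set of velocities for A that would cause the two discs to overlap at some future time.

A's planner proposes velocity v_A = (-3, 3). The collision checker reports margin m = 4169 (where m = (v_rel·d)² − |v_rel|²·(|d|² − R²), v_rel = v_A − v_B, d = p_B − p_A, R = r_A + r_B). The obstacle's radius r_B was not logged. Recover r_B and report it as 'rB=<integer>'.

m = 4169
d = (-15, 0);  v_rel = (5, 1),  |v_rel|² = 26
v_rel×d = (5)·(0) − (1)·(-15) = 15
since m = R²·26 − 15²:  R² = (225 + 4169) / 26 = 169
R = √169 = 13  ⇒  r_B = 13 − 6 = 7

rB=7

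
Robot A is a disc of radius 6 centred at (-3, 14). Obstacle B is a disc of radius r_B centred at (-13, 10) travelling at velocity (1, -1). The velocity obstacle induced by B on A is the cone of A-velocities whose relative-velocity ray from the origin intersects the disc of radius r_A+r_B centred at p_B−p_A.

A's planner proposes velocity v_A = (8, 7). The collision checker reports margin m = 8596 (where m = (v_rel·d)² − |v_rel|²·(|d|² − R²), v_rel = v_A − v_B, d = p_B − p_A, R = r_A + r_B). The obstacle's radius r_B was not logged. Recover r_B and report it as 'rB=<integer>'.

m = 8596
d = (-10, -4);  v_rel = (7, 8),  |v_rel|² = 113
v_rel×d = (7)·(-4) − (8)·(-10) = 52
since m = R²·113 − 52²:  R² = (2704 + 8596) / 113 = 100
R = √100 = 10  ⇒  r_B = 10 − 6 = 4

rB=4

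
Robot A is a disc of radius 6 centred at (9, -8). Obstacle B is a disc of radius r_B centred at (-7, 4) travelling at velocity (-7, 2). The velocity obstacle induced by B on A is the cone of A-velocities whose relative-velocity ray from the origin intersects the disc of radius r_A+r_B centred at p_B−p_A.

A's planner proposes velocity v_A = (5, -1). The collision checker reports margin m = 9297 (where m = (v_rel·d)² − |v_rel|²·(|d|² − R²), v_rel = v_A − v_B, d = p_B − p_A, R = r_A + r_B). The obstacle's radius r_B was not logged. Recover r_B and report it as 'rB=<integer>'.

m = 9297
d = (-16, 12);  v_rel = (12, -3),  |v_rel|² = 153
v_rel×d = (12)·(12) − (-3)·(-16) = 96
since m = R²·153 − 96²:  R² = (9216 + 9297) / 153 = 121
R = √121 = 11  ⇒  r_B = 11 − 6 = 5

rB=5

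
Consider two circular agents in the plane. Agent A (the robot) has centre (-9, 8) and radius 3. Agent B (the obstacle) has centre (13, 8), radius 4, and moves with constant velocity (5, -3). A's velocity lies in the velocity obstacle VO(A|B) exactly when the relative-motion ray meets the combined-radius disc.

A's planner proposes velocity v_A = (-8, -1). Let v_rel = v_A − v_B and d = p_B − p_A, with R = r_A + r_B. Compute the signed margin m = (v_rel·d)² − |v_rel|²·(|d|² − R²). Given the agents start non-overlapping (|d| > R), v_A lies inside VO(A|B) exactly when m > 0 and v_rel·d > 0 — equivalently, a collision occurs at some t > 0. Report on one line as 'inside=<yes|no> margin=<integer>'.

d = (22, 0),  |d|² = 484;  R = 3+4 = 7,  c = 484−7² = 435
v_rel = (-13, 2),  |v_rel|² = 173;  v_rel·d = (-13)·(22) + (2)·(0) = -286
173·t² + 572·t + 435 = 0  ⇒  m = (-286)² − 173·435 = 6541
m = 6541 > 0,  v_rel·d = -286 < 0  ⇒  outside

inside=no margin=6541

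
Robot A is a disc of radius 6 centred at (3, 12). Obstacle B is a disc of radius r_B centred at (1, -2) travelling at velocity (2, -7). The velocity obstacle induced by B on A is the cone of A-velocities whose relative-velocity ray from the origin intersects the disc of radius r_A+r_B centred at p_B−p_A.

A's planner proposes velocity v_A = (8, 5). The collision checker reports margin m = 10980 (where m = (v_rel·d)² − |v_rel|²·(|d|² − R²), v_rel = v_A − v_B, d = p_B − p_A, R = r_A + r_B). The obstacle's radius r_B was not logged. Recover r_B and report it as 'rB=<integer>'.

m = 10980
d = (-2, -14);  v_rel = (6, 12),  |v_rel|² = 180
v_rel×d = (6)·(-14) − (12)·(-2) = -60
since m = R²·180 − (-60)²:  R² = (3600 + 10980) / 180 = 81
R = √81 = 9  ⇒  r_B = 9 − 6 = 3

rB=3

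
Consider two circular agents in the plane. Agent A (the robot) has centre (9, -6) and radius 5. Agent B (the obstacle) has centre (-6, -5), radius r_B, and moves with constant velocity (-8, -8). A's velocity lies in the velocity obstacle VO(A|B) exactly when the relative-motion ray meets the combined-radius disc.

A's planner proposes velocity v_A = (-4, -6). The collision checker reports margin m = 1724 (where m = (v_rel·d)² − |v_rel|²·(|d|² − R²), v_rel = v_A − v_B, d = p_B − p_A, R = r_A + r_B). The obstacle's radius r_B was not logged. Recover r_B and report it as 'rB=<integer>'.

m = 1724
d = (-15, 1);  v_rel = (4, 2),  |v_rel|² = 20
v_rel×d = (4)·(1) − (2)·(-15) = 34
since m = R²·20 − 34²:  R² = (1156 + 1724) / 20 = 144
R = √144 = 12  ⇒  r_B = 12 − 5 = 7

rB=7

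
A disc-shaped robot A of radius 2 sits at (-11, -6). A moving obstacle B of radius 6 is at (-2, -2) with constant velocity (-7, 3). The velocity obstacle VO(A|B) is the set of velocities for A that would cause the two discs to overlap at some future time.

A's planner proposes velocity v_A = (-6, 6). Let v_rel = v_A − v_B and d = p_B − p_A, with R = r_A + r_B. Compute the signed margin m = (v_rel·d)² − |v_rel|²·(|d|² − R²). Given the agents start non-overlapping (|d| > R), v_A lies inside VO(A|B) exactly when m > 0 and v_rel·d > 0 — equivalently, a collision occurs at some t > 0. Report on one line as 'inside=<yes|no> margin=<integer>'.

d = (9, 4),  |d|² = 97;  R = 2+6 = 8,  c = 97−8² = 33
v_rel = (1, 3),  |v_rel|² = 10;  v_rel·d = (1)·(9) + (3)·(4) = 21
10·t² − 42·t + 33 = 0  ⇒  m = 21² − 10·33 = 111
m = 111 > 0,  v_rel·d = 21 > 0  ⇒  inside

inside=yes margin=111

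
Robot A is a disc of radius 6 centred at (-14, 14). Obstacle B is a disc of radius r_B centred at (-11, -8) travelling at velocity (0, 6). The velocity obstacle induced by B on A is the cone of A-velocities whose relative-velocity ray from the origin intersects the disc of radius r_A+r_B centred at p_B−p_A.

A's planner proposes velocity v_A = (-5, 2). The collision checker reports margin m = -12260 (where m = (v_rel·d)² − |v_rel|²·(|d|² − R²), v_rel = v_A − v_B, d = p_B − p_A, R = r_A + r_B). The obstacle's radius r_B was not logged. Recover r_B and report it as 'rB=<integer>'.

m = -12260
d = (3, -22);  v_rel = (-5, -4),  |v_rel|² = 41
v_rel×d = (-5)·(-22) − (-4)·(3) = 122
since m = R²·41 − 122²:  R² = (14884 + -12260) / 41 = 64
R = √64 = 8  ⇒  r_B = 8 − 6 = 2

rB=2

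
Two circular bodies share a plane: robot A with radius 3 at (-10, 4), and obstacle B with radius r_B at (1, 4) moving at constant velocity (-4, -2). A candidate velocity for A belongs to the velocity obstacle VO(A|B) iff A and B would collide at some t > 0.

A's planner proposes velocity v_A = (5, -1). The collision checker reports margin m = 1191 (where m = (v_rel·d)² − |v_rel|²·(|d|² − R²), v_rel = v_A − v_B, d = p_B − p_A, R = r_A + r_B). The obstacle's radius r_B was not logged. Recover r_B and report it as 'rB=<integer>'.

m = 1191
d = (11, 0);  v_rel = (9, 1),  |v_rel|² = 82
v_rel×d = (9)·(0) − (1)·(11) = -11
since m = R²·82 − (-11)²:  R² = (121 + 1191) / 82 = 16
R = √16 = 4  ⇒  r_B = 4 − 3 = 1

rB=1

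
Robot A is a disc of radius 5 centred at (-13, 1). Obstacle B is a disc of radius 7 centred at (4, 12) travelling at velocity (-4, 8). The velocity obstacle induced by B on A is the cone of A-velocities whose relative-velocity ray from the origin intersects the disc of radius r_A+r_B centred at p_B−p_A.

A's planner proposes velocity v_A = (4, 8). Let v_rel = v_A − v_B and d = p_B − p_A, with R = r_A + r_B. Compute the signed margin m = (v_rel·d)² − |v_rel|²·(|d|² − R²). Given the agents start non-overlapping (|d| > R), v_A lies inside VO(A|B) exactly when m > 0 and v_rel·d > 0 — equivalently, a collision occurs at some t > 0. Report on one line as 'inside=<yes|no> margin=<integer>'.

d = (17, 11),  |d|² = 410;  R = 5+7 = 12,  c = 410−12² = 266
v_rel = (8, 0),  |v_rel|² = 64;  v_rel·d = (8)·(17) + (0)·(11) = 136
64·t² − 272·t + 266 = 0  ⇒  m = 136² − 64·266 = 1472
m = 1472 > 0,  v_rel·d = 136 > 0  ⇒  inside

inside=yes margin=1472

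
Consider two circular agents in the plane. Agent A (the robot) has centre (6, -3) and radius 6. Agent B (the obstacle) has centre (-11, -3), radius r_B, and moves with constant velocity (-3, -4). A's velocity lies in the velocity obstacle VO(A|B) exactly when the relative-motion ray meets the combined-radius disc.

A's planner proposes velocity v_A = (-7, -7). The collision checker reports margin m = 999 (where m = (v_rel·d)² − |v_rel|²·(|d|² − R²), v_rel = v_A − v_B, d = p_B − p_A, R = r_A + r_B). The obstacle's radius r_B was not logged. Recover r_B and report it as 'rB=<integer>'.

m = 999
d = (-17, 0);  v_rel = (-4, -3),  |v_rel|² = 25
v_rel×d = (-4)·(0) − (-3)·(-17) = -51
since m = R²·25 − (-51)²:  R² = (2601 + 999) / 25 = 144
R = √144 = 12  ⇒  r_B = 12 − 6 = 6

rB=6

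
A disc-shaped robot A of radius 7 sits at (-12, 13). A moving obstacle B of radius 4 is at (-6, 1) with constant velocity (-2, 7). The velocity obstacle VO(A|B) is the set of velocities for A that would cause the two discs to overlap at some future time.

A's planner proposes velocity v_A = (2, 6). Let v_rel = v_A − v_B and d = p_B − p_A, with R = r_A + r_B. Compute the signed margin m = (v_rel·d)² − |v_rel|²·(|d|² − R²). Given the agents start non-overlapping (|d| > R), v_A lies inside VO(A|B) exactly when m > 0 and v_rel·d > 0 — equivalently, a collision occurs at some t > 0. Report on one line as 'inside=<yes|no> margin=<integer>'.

d = (6, -12),  |d|² = 180;  R = 7+4 = 11,  c = 180−11² = 59
v_rel = (4, -1),  |v_rel|² = 17;  v_rel·d = (4)·(6) + (-1)·(-12) = 36
17·t² − 72·t + 59 = 0  ⇒  m = 36² − 17·59 = 293
m = 293 > 0,  v_rel·d = 36 > 0  ⇒  inside

inside=yes margin=293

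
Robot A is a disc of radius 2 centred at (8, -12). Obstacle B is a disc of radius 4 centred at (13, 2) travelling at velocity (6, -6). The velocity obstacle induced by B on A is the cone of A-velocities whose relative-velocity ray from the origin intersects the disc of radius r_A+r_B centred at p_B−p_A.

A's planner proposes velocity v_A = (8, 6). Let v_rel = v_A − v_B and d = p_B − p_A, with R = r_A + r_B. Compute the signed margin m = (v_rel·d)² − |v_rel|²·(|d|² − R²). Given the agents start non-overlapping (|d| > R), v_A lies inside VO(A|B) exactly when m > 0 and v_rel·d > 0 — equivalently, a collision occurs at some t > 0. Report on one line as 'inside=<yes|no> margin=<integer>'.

d = (5, 14),  |d|² = 221;  R = 2+4 = 6,  c = 221−6² = 185
v_rel = (2, 12),  |v_rel|² = 148;  v_rel·d = (2)·(5) + (12)·(14) = 178
148·t² − 356·t + 185 = 0  ⇒  m = 178² − 148·185 = 4304
m = 4304 > 0,  v_rel·d = 178 > 0  ⇒  inside

inside=yes margin=4304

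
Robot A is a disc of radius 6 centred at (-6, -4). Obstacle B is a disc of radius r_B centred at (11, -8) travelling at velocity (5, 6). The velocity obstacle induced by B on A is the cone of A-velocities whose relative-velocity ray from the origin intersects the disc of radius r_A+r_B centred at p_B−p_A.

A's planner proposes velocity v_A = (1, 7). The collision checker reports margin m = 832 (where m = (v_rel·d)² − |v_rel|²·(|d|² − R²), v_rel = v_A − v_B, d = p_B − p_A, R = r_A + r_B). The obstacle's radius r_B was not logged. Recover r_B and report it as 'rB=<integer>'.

m = 832
d = (17, -4);  v_rel = (-4, 1),  |v_rel|² = 17
v_rel×d = (-4)·(-4) − (1)·(17) = -1
since m = R²·17 − (-1)²:  R² = (1 + 832) / 17 = 49
R = √49 = 7  ⇒  r_B = 7 − 6 = 1

rB=1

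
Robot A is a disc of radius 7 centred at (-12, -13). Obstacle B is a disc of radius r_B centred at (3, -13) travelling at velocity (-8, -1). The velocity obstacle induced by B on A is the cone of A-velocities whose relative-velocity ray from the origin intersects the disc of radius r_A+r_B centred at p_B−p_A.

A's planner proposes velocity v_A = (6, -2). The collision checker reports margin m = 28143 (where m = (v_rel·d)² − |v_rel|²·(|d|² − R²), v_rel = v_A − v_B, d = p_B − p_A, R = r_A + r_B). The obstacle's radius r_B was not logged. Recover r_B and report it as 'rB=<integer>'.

m = 28143
d = (15, 0);  v_rel = (14, -1),  |v_rel|² = 197
v_rel×d = (14)·(0) − (-1)·(15) = 15
since m = R²·197 − 15²:  R² = (225 + 28143) / 197 = 144
R = √144 = 12  ⇒  r_B = 12 − 7 = 5

rB=5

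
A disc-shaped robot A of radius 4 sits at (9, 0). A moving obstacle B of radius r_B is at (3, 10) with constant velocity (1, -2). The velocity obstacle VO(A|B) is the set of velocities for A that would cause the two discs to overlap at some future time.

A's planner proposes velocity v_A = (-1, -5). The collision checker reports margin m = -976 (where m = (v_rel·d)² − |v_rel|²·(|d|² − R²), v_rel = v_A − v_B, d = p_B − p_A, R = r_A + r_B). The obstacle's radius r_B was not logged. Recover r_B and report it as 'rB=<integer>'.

m = -976
d = (-6, 10);  v_rel = (-2, -3),  |v_rel|² = 13
v_rel×d = (-2)·(10) − (-3)·(-6) = -38
since m = R²·13 − (-38)²:  R² = (1444 + -976) / 13 = 36
R = √36 = 6  ⇒  r_B = 6 − 4 = 2

rB=2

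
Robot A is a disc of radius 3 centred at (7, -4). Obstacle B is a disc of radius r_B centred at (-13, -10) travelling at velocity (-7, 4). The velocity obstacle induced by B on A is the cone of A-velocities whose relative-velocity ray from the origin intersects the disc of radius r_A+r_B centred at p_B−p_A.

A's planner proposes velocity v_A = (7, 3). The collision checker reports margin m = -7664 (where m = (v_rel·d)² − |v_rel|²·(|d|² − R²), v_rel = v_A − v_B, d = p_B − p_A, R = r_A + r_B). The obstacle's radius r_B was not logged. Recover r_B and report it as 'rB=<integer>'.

m = -7664
d = (-20, -6);  v_rel = (14, -1),  |v_rel|² = 197
v_rel×d = (14)·(-6) − (-1)·(-20) = -104
since m = R²·197 − (-104)²:  R² = (10816 + -7664) / 197 = 16
R = √16 = 4  ⇒  r_B = 4 − 3 = 1

rB=1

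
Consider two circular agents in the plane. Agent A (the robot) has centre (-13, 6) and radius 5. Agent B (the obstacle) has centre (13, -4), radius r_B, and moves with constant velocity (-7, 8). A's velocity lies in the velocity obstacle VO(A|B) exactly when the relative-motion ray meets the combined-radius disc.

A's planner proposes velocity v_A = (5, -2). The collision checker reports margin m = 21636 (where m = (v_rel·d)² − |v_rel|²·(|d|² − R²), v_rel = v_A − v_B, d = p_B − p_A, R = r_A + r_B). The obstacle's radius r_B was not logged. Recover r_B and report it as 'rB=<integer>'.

m = 21636
d = (26, -10);  v_rel = (12, -10),  |v_rel|² = 244
v_rel×d = (12)·(-10) − (-10)·(26) = 140
since m = R²·244 − 140²:  R² = (19600 + 21636) / 244 = 169
R = √169 = 13  ⇒  r_B = 13 − 5 = 8

rB=8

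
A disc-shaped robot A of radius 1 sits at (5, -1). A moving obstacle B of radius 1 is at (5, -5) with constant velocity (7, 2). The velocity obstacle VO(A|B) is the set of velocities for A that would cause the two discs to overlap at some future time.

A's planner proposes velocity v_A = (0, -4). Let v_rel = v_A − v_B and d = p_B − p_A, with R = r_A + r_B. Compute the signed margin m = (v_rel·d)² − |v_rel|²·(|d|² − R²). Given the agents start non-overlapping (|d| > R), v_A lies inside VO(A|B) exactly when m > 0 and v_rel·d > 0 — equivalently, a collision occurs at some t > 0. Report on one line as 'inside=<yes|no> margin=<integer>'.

d = (0, -4),  |d|² = 16;  R = 1+1 = 2,  c = 16−2² = 12
v_rel = (-7, -6),  |v_rel|² = 85;  v_rel·d = (-7)·(0) + (-6)·(-4) = 24
85·t² − 48·t + 12 = 0  ⇒  m = 24² − 85·12 = -444
m = -444 < 0,  v_rel·d = 24 > 0  ⇒  outside

inside=no margin=-444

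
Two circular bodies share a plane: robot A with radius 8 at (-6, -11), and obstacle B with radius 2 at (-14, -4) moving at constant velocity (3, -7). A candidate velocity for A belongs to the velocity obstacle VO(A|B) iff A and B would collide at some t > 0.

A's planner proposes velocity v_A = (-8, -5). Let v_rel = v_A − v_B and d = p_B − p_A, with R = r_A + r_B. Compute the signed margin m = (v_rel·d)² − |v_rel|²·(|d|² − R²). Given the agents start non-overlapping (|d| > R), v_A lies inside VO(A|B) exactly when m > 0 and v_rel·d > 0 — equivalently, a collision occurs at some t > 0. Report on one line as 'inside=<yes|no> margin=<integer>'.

d = (-8, 7),  |d|² = 113;  R = 8+2 = 10,  c = 113−10² = 13
v_rel = (-11, 2),  |v_rel|² = 125;  v_rel·d = (-11)·(-8) + (2)·(7) = 102
125·t² − 204·t + 13 = 0  ⇒  m = 102² − 125·13 = 8779
m = 8779 > 0,  v_rel·d = 102 > 0  ⇒  inside

inside=yes margin=8779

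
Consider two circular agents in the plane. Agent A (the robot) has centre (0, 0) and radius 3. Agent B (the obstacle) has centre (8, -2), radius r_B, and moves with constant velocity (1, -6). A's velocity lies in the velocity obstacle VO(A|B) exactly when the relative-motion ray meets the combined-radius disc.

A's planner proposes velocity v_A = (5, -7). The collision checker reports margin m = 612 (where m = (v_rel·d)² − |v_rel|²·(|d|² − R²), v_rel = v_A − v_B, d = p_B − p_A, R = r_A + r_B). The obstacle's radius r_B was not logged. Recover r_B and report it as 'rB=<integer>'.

m = 612
d = (8, -2);  v_rel = (4, -1),  |v_rel|² = 17
v_rel×d = (4)·(-2) − (-1)·(8) = 0
since m = R²·17 − 0²:  R² = (0 + 612) / 17 = 36
R = √36 = 6  ⇒  r_B = 6 − 3 = 3

rB=3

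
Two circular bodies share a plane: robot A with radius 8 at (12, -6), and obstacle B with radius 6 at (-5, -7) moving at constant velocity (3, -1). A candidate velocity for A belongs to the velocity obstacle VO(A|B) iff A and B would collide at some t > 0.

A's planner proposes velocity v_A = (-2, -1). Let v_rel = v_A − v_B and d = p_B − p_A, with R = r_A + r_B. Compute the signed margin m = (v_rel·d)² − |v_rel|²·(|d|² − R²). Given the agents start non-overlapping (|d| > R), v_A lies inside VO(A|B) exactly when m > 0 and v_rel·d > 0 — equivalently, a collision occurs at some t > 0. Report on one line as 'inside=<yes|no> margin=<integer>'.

d = (-17, -1),  |d|² = 290;  R = 8+6 = 14,  c = 290−14² = 94
v_rel = (-5, 0),  |v_rel|² = 25;  v_rel·d = (-5)·(-17) + (0)·(-1) = 85
25·t² − 170·t + 94 = 0  ⇒  m = 85² − 25·94 = 4875
m = 4875 > 0,  v_rel·d = 85 > 0  ⇒  inside

inside=yes margin=4875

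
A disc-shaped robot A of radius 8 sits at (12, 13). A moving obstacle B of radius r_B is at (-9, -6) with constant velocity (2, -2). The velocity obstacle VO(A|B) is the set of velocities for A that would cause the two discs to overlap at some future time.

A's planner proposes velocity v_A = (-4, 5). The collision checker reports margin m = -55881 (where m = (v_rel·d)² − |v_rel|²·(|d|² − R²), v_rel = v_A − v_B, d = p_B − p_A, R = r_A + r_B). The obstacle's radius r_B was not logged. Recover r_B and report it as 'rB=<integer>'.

m = -55881
d = (-21, -19);  v_rel = (-6, 7),  |v_rel|² = 85
v_rel×d = (-6)·(-19) − (7)·(-21) = 261
since m = R²·85 − 261²:  R² = (68121 + -55881) / 85 = 144
R = √144 = 12  ⇒  r_B = 12 − 8 = 4

rB=4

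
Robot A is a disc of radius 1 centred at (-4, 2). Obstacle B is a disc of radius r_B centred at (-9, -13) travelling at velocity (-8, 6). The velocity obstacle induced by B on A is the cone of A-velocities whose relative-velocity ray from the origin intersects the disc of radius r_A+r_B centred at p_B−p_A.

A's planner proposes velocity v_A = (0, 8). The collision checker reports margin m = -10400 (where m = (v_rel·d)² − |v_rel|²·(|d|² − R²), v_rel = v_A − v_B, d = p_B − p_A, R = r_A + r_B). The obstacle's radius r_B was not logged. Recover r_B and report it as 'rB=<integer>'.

m = -10400
d = (-5, -15);  v_rel = (8, 2),  |v_rel|² = 68
v_rel×d = (8)·(-15) − (2)·(-5) = -110
since m = R²·68 − (-110)²:  R² = (12100 + -10400) / 68 = 25
R = √25 = 5  ⇒  r_B = 5 − 1 = 4

rB=4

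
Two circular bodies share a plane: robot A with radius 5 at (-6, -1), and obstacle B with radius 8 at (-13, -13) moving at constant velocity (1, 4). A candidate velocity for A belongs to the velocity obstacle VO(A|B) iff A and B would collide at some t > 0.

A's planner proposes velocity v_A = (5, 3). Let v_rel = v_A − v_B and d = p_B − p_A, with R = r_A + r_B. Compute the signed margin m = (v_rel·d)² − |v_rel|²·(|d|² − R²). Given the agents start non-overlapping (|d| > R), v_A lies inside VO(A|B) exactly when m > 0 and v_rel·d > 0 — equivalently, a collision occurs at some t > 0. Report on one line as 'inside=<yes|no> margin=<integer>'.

d = (-7, -12),  |d|² = 193;  R = 5+8 = 13,  c = 193−13² = 24
v_rel = (4, -1),  |v_rel|² = 17;  v_rel·d = (4)·(-7) + (-1)·(-12) = -16
17·t² + 32·t + 24 = 0  ⇒  m = (-16)² − 17·24 = -152
m = -152 < 0,  v_rel·d = -16 < 0  ⇒  outside

inside=no margin=-152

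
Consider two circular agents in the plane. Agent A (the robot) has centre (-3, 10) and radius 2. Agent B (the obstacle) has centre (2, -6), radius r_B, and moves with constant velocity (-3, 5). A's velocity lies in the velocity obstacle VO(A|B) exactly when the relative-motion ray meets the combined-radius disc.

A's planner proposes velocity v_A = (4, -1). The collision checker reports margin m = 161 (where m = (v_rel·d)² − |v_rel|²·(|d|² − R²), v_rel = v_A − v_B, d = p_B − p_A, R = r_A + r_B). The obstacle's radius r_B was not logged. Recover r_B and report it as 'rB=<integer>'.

m = 161
d = (5, -16);  v_rel = (7, -6),  |v_rel|² = 85
v_rel×d = (7)·(-16) − (-6)·(5) = -82
since m = R²·85 − (-82)²:  R² = (6724 + 161) / 85 = 81
R = √81 = 9  ⇒  r_B = 9 − 2 = 7

rB=7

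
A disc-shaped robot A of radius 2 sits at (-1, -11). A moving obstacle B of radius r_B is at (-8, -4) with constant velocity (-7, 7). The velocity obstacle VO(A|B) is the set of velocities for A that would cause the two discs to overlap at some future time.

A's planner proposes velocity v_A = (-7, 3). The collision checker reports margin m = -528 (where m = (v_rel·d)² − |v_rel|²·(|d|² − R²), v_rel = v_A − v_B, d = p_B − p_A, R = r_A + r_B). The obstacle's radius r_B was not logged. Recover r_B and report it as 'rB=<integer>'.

m = -528
d = (-7, 7);  v_rel = (0, -4),  |v_rel|² = 16
v_rel×d = (0)·(7) − (-4)·(-7) = -28
since m = R²·16 − (-28)²:  R² = (784 + -528) / 16 = 16
R = √16 = 4  ⇒  r_B = 4 − 2 = 2

rB=2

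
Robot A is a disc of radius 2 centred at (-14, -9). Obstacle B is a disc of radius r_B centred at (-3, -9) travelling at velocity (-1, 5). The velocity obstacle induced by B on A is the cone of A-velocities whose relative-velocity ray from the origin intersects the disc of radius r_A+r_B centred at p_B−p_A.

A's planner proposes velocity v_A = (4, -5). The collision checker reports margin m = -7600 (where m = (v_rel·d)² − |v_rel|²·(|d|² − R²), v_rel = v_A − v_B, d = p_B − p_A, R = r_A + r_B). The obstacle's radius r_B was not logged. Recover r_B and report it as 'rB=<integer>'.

m = -7600
d = (11, 0);  v_rel = (5, -10),  |v_rel|² = 125
v_rel×d = (5)·(0) − (-10)·(11) = 110
since m = R²·125 − 110²:  R² = (12100 + -7600) / 125 = 36
R = √36 = 6  ⇒  r_B = 6 − 2 = 4

rB=4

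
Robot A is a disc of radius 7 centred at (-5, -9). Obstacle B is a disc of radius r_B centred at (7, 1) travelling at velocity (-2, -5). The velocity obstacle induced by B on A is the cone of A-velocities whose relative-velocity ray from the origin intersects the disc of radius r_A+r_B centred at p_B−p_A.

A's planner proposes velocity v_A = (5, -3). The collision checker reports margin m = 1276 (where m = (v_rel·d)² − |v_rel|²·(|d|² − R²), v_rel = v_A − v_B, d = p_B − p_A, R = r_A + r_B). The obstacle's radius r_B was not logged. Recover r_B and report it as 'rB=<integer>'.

m = 1276
d = (12, 10);  v_rel = (7, 2),  |v_rel|² = 53
v_rel×d = (7)·(10) − (2)·(12) = 46
since m = R²·53 − 46²:  R² = (2116 + 1276) / 53 = 64
R = √64 = 8  ⇒  r_B = 8 − 7 = 1

rB=1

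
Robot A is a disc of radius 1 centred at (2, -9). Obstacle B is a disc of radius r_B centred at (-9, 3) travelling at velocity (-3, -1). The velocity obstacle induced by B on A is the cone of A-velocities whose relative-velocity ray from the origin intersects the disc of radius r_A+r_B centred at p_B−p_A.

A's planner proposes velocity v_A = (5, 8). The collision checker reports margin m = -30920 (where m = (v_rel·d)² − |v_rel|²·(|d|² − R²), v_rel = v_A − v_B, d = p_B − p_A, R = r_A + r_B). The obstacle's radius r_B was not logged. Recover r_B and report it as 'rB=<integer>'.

m = -30920
d = (-11, 12);  v_rel = (8, 9),  |v_rel|² = 145
v_rel×d = (8)·(12) − (9)·(-11) = 195
since m = R²·145 − 195²:  R² = (38025 + -30920) / 145 = 49
R = √49 = 7  ⇒  r_B = 7 − 1 = 6

rB=6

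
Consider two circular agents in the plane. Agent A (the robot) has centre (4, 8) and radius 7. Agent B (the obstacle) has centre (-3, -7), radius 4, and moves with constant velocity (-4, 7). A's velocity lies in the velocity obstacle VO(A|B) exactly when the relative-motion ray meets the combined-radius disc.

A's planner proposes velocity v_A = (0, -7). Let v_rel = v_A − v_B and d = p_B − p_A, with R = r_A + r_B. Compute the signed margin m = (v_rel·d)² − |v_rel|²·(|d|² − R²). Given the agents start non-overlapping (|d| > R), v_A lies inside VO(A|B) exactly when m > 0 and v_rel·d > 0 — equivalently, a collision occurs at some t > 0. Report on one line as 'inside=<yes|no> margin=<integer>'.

d = (-7, -15),  |d|² = 274;  R = 7+4 = 11,  c = 274−11² = 153
v_rel = (4, -14),  |v_rel|² = 212;  v_rel·d = (4)·(-7) + (-14)·(-15) = 182
212·t² − 364·t + 153 = 0  ⇒  m = 182² − 212·153 = 688
m = 688 > 0,  v_rel·d = 182 > 0  ⇒  inside

inside=yes margin=688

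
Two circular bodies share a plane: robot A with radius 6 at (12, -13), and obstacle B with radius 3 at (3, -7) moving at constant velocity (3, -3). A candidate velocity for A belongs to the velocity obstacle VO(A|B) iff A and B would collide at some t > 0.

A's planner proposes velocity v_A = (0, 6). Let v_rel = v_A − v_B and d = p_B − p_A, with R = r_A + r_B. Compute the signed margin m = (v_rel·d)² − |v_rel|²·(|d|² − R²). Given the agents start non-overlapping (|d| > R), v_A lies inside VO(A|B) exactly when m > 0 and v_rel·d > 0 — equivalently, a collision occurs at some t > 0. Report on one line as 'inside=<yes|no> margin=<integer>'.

d = (-9, 6),  |d|² = 117;  R = 6+3 = 9,  c = 117−9² = 36
v_rel = (-3, 9),  |v_rel|² = 90;  v_rel·d = (-3)·(-9) + (9)·(6) = 81
90·t² − 162·t + 36 = 0  ⇒  m = 81² − 90·36 = 3321
m = 3321 > 0,  v_rel·d = 81 > 0  ⇒  inside

inside=yes margin=3321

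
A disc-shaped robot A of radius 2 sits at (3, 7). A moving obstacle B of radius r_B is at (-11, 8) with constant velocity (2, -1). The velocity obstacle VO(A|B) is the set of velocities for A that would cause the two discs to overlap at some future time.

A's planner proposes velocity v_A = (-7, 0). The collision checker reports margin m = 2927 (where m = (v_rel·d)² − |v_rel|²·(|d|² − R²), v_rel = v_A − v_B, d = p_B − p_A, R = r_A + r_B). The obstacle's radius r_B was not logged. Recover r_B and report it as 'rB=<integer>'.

m = 2927
d = (-14, 1);  v_rel = (-9, 1),  |v_rel|² = 82
v_rel×d = (-9)·(1) − (1)·(-14) = 5
since m = R²·82 − 5²:  R² = (25 + 2927) / 82 = 36
R = √36 = 6  ⇒  r_B = 6 − 2 = 4

rB=4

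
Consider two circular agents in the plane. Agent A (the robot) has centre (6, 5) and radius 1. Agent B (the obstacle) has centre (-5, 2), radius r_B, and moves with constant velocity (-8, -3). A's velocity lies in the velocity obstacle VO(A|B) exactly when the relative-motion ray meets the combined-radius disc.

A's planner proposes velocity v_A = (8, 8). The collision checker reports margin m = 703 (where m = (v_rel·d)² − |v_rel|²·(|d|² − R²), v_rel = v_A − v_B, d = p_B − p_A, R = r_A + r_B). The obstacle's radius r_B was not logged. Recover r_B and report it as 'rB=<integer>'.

m = 703
d = (-11, -3);  v_rel = (16, 11),  |v_rel|² = 377
v_rel×d = (16)·(-3) − (11)·(-11) = 73
since m = R²·377 − 73²:  R² = (5329 + 703) / 377 = 16
R = √16 = 4  ⇒  r_B = 4 − 1 = 3

rB=3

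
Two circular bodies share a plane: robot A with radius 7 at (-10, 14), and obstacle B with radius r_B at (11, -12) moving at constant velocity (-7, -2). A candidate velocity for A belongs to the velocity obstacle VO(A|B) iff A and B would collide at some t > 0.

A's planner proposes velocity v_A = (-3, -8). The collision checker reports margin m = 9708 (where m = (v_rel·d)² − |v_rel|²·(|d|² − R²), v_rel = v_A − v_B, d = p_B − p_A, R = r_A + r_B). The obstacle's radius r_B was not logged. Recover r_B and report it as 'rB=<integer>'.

m = 9708
d = (21, -26);  v_rel = (4, -6),  |v_rel|² = 52
v_rel×d = (4)·(-26) − (-6)·(21) = 22
since m = R²·52 − 22²:  R² = (484 + 9708) / 52 = 196
R = √196 = 14  ⇒  r_B = 14 − 7 = 7

rB=7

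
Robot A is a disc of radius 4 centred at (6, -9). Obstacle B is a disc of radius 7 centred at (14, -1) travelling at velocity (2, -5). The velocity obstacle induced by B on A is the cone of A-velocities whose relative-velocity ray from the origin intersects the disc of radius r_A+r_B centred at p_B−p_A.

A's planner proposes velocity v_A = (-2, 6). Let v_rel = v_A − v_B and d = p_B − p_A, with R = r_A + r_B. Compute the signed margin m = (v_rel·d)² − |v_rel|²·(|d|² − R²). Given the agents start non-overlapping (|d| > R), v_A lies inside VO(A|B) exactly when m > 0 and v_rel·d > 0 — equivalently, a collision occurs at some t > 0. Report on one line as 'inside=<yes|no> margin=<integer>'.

d = (8, 8),  |d|² = 128;  R = 4+7 = 11,  c = 128−11² = 7
v_rel = (-4, 11),  |v_rel|² = 137;  v_rel·d = (-4)·(8) + (11)·(8) = 56
137·t² − 112·t + 7 = 0  ⇒  m = 56² − 137·7 = 2177
m = 2177 > 0,  v_rel·d = 56 > 0  ⇒  inside

inside=yes margin=2177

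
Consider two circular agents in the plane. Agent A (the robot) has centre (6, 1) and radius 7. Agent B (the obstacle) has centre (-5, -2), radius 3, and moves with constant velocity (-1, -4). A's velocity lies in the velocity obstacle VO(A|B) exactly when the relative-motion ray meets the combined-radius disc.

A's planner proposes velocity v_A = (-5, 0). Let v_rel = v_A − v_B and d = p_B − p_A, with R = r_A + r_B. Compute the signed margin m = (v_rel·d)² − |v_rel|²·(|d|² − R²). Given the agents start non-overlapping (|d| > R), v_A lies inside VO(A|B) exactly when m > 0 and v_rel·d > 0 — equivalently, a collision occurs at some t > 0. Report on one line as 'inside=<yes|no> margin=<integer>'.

d = (-11, -3),  |d|² = 130;  R = 7+3 = 10,  c = 130−10² = 30
v_rel = (-4, 4),  |v_rel|² = 32;  v_rel·d = (-4)·(-11) + (4)·(-3) = 32
32·t² − 64·t + 30 = 0  ⇒  m = 32² − 32·30 = 64
m = 64 > 0,  v_rel·d = 32 > 0  ⇒  inside

inside=yes margin=64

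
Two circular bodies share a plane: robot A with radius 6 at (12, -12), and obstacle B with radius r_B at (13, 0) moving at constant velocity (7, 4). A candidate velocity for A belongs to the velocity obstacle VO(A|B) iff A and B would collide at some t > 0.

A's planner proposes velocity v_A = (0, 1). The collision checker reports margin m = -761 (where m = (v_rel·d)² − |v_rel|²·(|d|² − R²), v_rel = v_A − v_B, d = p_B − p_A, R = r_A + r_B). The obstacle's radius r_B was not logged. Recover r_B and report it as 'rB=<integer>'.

m = -761
d = (1, 12);  v_rel = (-7, -3),  |v_rel|² = 58
v_rel×d = (-7)·(12) − (-3)·(1) = -81
since m = R²·58 − (-81)²:  R² = (6561 + -761) / 58 = 100
R = √100 = 10  ⇒  r_B = 10 − 6 = 4

rB=4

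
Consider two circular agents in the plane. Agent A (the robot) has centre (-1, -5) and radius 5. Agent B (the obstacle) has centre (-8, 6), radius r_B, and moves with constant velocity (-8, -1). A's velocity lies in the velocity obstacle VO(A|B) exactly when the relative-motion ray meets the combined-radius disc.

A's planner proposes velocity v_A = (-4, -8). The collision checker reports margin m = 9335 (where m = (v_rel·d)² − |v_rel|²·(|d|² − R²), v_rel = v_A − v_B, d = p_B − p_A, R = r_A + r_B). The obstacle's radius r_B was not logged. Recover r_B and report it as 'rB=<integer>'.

m = 9335
d = (-7, 11);  v_rel = (4, -7),  |v_rel|² = 65
v_rel×d = (4)·(11) − (-7)·(-7) = -5
since m = R²·65 − (-5)²:  R² = (25 + 9335) / 65 = 144
R = √144 = 12  ⇒  r_B = 12 − 5 = 7

rB=7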